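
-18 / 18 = -1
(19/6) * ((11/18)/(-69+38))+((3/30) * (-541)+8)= -772759/16740 = -46.16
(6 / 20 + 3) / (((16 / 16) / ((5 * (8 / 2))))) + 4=70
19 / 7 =2.71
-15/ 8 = -1.88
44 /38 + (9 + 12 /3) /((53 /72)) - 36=-17302/1007 = -17.18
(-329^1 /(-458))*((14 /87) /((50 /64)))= 73696/498075 = 0.15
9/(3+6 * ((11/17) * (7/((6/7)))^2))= 0.03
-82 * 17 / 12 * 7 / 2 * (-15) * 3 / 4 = 4574.06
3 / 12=1/4 = 0.25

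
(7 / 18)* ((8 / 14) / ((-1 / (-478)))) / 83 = 956/747 = 1.28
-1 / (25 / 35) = -7/5 = -1.40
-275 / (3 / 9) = -825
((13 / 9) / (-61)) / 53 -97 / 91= -2823592/2647827 = -1.07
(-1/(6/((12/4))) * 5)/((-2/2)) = 5/2 = 2.50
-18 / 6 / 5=-3/5 = -0.60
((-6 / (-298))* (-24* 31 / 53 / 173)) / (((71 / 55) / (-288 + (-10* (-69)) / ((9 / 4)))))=-0.02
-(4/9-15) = 131/9 = 14.56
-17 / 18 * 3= -17/6 = -2.83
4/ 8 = 1/2 = 0.50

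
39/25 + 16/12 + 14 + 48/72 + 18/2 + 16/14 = 4848/175 = 27.70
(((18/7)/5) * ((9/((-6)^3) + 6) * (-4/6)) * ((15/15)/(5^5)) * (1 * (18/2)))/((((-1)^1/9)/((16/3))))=30888/109375 = 0.28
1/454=1/454 = 0.00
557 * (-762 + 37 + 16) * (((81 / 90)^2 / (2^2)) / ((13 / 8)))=-31987953/650 = -49212.24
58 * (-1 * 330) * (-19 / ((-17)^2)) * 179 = 65095140/289 = 225242.70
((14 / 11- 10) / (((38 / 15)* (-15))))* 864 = 41472/209 = 198.43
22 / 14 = 11/7 = 1.57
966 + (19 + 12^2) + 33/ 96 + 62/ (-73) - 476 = 1524227/2336 = 652.49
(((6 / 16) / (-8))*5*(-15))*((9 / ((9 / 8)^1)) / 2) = 225/16 = 14.06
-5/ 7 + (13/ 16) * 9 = 739/112 = 6.60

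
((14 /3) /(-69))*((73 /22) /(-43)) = 511/97911 = 0.01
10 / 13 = 0.77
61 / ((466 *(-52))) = -61/24232 = 0.00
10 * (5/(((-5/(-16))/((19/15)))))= 608/3 = 202.67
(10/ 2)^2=25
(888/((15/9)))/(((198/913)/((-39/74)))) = -6474/5 = -1294.80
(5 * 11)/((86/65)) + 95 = 11745/86 = 136.57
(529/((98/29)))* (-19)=-291479/98 = -2974.28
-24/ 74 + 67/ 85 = 1459/3145 = 0.46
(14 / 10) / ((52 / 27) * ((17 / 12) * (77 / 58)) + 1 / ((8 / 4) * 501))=2745981/7106555 = 0.39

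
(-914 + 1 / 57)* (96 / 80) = -104194/95 = -1096.78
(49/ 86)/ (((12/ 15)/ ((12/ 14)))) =105/172 = 0.61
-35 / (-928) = 35/928 = 0.04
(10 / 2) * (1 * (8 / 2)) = 20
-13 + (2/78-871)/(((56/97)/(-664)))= 273472819/273 = 1001731.94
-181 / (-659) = 0.27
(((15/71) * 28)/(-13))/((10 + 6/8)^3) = -26880/73384961 = 0.00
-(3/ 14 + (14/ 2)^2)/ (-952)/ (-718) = -689/9569504 = 0.00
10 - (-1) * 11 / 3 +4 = 53/3 = 17.67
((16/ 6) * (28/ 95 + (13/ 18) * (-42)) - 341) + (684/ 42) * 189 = 2271647/855 = 2656.90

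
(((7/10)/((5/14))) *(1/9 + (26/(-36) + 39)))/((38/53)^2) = 146.37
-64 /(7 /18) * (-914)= 1052928/7 = 150418.29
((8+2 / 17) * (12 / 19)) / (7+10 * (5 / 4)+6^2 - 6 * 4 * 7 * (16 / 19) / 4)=368/1445 = 0.25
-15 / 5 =-3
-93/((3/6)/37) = -6882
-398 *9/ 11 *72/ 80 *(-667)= 10751373/55 = 195479.51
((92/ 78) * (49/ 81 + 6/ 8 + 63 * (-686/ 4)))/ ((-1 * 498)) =80505037/3146364 = 25.59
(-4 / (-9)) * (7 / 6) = 14/27 = 0.52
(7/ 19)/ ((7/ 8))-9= -163/19 = -8.58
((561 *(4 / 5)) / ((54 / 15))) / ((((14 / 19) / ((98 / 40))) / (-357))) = -2959649/20 = -147982.45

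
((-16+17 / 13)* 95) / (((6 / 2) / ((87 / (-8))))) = 526205/104 = 5059.66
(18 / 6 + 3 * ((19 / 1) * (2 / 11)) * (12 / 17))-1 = 1742/187 = 9.32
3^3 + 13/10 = 283/10 = 28.30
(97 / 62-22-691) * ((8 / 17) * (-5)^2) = -4410900/527 = -8369.83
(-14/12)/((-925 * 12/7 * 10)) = 49/666000 = 0.00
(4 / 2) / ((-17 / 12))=-24/17 = -1.41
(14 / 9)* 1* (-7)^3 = -4802/9 = -533.56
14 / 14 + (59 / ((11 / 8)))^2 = 222905/121 = 1842.19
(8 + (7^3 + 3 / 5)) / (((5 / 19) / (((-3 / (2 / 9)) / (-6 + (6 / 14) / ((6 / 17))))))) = 6312978/1675 = 3768.94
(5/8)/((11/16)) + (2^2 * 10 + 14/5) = 2404/55 = 43.71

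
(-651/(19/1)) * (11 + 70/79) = -611289/1501 = -407.25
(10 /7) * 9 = 90/7 = 12.86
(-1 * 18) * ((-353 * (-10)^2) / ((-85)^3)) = -25416/24565 = -1.03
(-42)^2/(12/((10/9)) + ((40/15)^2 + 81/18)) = 158760/2017 = 78.71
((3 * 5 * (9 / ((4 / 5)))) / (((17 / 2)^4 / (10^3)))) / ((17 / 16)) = 43200000/1419857 = 30.43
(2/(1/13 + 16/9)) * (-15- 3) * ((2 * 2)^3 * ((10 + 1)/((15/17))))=-16803072/1085 = -15486.70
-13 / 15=-0.87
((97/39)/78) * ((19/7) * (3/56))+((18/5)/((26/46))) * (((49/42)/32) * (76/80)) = 17905847/79497600 = 0.23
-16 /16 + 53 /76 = -23/76 = -0.30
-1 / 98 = -0.01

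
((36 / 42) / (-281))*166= -996/1967 = -0.51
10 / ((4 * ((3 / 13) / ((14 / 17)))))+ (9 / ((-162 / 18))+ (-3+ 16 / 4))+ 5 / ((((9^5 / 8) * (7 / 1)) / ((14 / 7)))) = 62691715/7026831 = 8.92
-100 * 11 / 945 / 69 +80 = 1043060/13041 = 79.98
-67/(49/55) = -3685/49 = -75.20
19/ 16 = 1.19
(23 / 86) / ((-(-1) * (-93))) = -23/7998 = 0.00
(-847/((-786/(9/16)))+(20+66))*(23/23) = 363053/4192 = 86.61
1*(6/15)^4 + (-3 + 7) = 2516/625 = 4.03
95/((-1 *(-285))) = 1/3 = 0.33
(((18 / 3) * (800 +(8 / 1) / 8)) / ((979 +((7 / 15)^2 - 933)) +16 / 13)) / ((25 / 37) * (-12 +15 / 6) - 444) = -28115100/125024581 = -0.22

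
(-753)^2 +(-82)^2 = 573733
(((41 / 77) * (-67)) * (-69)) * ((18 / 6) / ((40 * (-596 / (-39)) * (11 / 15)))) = 66529593/4038496 = 16.47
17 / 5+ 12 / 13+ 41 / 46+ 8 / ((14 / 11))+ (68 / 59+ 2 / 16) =63114887/4939480 = 12.78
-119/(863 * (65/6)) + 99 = 5552691/56095 = 98.99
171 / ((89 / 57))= 9747/89 = 109.52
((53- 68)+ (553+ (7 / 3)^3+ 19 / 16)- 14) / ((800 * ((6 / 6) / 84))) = 1626583/28800 = 56.48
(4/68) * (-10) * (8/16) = -5/17 = -0.29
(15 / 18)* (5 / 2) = 25/12 = 2.08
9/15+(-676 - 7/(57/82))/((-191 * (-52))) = 0.53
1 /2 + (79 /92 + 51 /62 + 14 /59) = 406967/168268 = 2.42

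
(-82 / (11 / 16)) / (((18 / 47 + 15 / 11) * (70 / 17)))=-524144/31605 = -16.58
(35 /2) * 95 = 3325/2 = 1662.50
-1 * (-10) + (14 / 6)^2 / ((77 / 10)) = 1060/99 = 10.71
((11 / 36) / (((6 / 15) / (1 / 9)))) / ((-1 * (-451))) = 5/26568 = 0.00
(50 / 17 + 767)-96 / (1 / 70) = -101151/17 = -5950.06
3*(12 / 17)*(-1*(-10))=360/17 = 21.18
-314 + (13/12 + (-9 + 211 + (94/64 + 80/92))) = -239741/2208 = -108.58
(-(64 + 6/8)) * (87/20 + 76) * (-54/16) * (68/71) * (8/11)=191041767/15620 = 12230.59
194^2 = 37636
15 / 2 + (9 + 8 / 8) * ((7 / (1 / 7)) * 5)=4915/2 = 2457.50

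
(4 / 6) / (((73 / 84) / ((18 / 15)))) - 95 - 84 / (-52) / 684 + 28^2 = 746399999/1081860 = 689.92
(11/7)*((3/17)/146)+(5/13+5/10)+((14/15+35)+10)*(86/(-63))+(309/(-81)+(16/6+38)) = -18123692/725985 = -24.96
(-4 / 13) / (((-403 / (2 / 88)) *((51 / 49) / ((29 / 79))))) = 1421/232187241 = 0.00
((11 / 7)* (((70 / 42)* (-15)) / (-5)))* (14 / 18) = 55/9 = 6.11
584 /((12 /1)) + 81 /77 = 11485/231 = 49.72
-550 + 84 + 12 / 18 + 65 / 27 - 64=-14227/27 = -526.93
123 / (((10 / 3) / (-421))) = -155349/10 = -15534.90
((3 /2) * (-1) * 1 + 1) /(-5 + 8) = -1/6 = -0.17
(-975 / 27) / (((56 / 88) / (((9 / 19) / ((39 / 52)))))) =-35.84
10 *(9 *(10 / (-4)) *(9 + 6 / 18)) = -2100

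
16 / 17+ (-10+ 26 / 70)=-5169/595 = -8.69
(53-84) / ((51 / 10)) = -310/51 = -6.08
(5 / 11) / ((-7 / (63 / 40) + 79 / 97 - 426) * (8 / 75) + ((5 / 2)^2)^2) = -5238000/77953711 = -0.07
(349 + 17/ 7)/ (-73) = -2460/511 = -4.81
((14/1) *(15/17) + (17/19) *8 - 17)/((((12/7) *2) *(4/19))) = 5677/1632 = 3.48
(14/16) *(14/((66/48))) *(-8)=-784/11 = -71.27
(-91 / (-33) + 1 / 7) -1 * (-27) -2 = 6445/231 = 27.90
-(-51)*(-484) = -24684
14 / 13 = 1.08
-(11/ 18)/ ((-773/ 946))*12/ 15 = 20812/34785 = 0.60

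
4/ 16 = 1/4 = 0.25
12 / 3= 4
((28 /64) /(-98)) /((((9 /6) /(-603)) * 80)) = 201/8960 = 0.02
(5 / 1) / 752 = 5/752 = 0.01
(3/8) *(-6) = -9/4 = -2.25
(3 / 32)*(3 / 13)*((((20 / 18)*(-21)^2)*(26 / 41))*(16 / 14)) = 315/41 = 7.68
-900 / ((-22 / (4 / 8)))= 225/11 = 20.45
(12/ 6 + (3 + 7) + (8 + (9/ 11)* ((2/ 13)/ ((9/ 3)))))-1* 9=1579/143 = 11.04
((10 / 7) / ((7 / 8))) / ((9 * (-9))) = -80/3969 = -0.02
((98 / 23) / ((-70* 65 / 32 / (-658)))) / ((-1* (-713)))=147392/5329675 = 0.03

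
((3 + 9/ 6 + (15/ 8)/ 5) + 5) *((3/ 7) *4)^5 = 2457216/16807 = 146.20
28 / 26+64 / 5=902/65 = 13.88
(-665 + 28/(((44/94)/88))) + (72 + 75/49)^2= 24023808/2401 = 10005.75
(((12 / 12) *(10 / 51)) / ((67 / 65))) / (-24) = -325/41004 = -0.01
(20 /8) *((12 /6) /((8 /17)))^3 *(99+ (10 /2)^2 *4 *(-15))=-34415565/128 = -268871.60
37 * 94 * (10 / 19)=1830.53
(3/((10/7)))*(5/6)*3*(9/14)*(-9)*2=-243/4 = -60.75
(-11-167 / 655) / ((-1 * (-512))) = -1843/83840 = -0.02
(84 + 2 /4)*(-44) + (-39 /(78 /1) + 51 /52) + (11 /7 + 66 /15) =-6755017/1820 = -3711.55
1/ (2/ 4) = 2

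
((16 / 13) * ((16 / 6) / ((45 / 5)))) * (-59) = -7552/351 = -21.52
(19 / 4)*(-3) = -57/4 = -14.25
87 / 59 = 1.47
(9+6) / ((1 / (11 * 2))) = 330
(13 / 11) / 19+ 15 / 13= 3304/2717 = 1.22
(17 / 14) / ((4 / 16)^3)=544/7 = 77.71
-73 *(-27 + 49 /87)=167900/87 = 1929.89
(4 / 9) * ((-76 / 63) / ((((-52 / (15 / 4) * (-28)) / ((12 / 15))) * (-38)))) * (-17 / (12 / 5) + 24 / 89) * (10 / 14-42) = 2103053/257159448 = 0.01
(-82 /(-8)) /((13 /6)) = 123/26 = 4.73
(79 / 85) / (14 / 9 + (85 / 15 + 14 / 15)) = 711/6239 = 0.11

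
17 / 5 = 3.40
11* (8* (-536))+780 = -46388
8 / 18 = 4/9 = 0.44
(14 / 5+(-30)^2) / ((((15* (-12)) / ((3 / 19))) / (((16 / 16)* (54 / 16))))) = -20313/7600 = -2.67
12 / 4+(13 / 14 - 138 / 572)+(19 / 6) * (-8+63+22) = 1486609/6006 = 247.52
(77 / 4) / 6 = 77/24 = 3.21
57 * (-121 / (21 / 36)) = -82764/7 = -11823.43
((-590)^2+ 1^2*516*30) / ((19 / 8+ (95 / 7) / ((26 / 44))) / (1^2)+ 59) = 264686240/61401 = 4310.78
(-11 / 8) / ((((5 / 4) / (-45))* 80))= 99/160 = 0.62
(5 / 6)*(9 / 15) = 1/2 = 0.50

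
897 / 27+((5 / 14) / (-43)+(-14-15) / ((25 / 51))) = -3514397/135450 = -25.95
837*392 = 328104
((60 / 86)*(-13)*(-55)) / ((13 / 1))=1650/43 = 38.37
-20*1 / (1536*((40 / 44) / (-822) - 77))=7535/44559616 = 0.00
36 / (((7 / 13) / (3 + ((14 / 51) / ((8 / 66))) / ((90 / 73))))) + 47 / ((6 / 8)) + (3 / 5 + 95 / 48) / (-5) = 55054259/142800 = 385.53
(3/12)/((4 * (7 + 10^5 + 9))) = 1/1600256 = 0.00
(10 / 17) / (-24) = -5/204 = -0.02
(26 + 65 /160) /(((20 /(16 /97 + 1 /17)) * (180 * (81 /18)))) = 6929/18996480 = 0.00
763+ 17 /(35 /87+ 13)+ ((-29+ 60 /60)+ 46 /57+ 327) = 70720583/66462 = 1064.08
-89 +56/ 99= -8755/99 = -88.43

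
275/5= 55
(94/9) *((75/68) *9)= 3525/34 = 103.68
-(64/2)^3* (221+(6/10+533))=-24726732.80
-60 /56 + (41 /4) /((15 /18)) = 393/35 = 11.23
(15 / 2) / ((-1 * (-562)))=15/1124 = 0.01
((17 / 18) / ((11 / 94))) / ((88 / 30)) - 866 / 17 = -1189517/24684 = -48.19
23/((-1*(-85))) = 23/85 = 0.27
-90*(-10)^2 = -9000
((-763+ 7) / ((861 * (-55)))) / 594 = 2/74415 = 0.00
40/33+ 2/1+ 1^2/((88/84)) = 25/6 = 4.17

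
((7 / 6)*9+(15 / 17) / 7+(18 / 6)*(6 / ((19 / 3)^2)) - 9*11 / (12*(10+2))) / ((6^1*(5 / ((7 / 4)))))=7139651/11783040 = 0.61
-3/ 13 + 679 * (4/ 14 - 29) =-253464/13 = -19497.23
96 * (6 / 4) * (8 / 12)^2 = 64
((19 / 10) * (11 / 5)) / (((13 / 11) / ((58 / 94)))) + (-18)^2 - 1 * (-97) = 12928221/30550 = 423.18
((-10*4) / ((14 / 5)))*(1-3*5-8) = 2200/7 = 314.29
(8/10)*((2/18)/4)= 1/45 = 0.02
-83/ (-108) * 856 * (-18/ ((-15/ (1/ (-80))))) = -8881/900 = -9.87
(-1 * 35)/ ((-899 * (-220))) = -7/39556 = 0.00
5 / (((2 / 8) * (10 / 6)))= 12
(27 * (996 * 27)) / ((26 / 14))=5082588/13 = 390968.31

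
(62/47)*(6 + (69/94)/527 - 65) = -2922673/37553 = -77.83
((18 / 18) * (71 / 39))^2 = 5041/1521 = 3.31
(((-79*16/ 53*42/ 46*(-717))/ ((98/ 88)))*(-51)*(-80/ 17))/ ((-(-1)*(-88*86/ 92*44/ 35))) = -815659200/25069 = -32536.57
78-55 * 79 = -4267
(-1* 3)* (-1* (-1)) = -3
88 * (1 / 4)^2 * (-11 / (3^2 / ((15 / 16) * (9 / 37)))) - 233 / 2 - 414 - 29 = -664263/1184 = -561.03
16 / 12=1.33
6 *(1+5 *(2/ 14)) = 72/7 = 10.29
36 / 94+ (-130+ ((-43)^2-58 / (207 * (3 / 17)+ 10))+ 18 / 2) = 64209752/37177 = 1727.14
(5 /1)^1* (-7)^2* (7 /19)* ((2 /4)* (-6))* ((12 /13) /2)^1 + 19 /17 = -123.86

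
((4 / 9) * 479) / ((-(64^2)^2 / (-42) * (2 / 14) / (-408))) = -399007/262144 = -1.52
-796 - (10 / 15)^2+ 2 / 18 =-796.33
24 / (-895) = -24/895 = -0.03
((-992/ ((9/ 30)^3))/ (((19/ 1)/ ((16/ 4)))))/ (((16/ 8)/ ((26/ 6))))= -25792000/1539 = -16758.93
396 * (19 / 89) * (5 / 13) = 32.52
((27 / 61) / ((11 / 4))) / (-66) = -18/7381 = 0.00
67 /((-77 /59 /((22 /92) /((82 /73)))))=-288569/26404 = -10.93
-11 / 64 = -0.17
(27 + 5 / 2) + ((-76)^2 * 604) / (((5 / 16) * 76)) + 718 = 1476403/10 = 147640.30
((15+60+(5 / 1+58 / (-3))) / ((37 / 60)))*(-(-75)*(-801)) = -218673000/37 = -5910081.08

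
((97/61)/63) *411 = 13289/1281 = 10.37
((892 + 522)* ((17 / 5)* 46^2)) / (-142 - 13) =-50864408/775 = -65631.49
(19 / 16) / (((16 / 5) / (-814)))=-38665/128 = -302.07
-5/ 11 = -0.45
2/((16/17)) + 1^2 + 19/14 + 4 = 8.48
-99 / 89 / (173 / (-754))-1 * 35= -464249/15397 = -30.15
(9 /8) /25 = 9/200 = 0.04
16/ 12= 4/3 = 1.33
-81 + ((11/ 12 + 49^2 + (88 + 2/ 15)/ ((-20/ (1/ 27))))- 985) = 10819603/8100 = 1335.75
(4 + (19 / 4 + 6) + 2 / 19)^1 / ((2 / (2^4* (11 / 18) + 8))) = 22580/171 = 132.05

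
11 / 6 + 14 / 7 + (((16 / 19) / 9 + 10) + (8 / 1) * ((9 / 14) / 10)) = 172861/11970 = 14.44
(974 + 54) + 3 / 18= 6169/6 = 1028.17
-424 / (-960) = 53/120 = 0.44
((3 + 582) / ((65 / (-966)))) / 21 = -414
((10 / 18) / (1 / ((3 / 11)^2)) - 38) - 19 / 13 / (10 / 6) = -38.84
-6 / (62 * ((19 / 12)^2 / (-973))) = 420336/11191 = 37.56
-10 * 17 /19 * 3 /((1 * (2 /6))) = -1530/19 = -80.53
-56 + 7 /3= -161/3 = -53.67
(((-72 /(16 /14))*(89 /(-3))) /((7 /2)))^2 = 285156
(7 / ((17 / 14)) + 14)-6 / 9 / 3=2990/153 = 19.54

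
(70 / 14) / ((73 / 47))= 235/73 = 3.22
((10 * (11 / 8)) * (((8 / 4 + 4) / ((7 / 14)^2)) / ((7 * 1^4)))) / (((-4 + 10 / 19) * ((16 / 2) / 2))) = -95/28 = -3.39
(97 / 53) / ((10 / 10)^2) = 97/53 = 1.83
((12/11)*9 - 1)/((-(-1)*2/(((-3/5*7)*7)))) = -14259/110 = -129.63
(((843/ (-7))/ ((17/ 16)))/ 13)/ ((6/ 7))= -2248/221 = -10.17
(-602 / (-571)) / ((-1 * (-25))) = 602/14275 = 0.04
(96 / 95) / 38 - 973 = -1756217/1805 = -972.97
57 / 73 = 0.78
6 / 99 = 2/33 = 0.06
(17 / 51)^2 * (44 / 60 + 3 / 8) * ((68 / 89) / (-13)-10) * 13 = -773927/48060 = -16.10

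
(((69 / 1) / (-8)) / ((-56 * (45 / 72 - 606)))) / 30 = -23/2712080 = 0.00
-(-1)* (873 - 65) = 808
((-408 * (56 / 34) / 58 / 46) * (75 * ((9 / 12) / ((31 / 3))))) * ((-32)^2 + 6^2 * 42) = -71895600/20677 = -3477.08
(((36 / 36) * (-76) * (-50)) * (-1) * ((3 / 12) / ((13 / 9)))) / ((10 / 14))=-11970/13 = -920.77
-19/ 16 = -1.19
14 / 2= 7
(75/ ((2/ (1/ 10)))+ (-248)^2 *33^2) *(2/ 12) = 89303813/8 = 11162976.62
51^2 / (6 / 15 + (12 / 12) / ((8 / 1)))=34680/7 = 4954.29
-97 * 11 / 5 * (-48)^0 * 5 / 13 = -1067/13 = -82.08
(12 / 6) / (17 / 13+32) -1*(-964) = 417438/433 = 964.06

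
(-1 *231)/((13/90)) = -1599.23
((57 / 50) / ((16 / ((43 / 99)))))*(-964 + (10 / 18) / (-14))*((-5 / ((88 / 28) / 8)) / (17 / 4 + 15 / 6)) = 99240173/1764180 = 56.25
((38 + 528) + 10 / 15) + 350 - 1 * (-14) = 2792/3 = 930.67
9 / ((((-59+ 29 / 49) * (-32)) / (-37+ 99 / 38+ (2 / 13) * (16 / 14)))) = -0.16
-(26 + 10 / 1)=-36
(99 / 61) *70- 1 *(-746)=52436/61 = 859.61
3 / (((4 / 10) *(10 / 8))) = 6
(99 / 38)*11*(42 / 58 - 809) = -12763080/551 = -23163.48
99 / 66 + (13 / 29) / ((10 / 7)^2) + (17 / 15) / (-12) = 21209/13050 = 1.63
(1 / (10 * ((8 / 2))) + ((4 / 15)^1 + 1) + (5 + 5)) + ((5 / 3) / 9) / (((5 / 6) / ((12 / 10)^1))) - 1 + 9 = 2347/120 = 19.56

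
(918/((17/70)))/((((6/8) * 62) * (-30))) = -84/31 = -2.71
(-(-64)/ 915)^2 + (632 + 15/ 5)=531641971/837225 = 635.00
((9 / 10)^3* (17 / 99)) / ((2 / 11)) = 1377/2000 = 0.69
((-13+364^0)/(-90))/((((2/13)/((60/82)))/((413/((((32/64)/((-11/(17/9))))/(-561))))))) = 70162092/41 = 1711270.54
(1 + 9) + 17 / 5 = 67/5 = 13.40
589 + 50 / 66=19462/33 = 589.76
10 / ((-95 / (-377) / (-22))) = -873.05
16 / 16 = 1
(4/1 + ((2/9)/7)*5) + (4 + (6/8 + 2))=2749/252 = 10.91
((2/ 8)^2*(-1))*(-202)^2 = -10201/4 = -2550.25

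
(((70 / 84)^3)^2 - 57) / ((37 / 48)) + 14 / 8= -1290415/17982 = -71.76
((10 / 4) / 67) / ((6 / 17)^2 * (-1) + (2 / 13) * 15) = 0.02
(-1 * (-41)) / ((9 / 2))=82/9 = 9.11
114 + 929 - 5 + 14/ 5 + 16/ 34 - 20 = 86808/85 = 1021.27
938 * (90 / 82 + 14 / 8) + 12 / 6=219187/82 = 2673.01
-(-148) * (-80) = -11840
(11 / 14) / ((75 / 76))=418/525 = 0.80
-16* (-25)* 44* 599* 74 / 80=9751720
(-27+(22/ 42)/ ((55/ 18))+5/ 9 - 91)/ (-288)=36941/90720 = 0.41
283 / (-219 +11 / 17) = -4811/3712 = -1.30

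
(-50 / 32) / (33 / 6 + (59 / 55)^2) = -75625/321896 = -0.23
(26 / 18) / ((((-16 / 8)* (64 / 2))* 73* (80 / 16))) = -13/210240 = 0.00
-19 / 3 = -6.33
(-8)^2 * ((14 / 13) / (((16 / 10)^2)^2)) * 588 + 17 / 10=3216509/520 = 6185.59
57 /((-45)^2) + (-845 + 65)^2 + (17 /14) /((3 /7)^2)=821348963/1350 = 608406.64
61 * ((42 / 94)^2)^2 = 11863341/4879681 = 2.43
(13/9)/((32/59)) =767/288 = 2.66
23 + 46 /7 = 207/7 = 29.57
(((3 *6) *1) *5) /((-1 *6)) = -15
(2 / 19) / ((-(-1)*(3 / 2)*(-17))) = -4/969 = 0.00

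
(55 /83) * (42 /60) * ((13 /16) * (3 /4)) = 3003/10624 = 0.28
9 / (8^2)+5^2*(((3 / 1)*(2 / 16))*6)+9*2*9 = 13977/64 = 218.39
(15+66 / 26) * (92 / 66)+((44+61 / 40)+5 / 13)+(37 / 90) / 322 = 583150489/8288280 = 70.36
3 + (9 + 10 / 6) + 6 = 59/3 = 19.67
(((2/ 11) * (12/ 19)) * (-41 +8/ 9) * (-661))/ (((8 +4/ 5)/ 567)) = 23736510/121 = 196169.50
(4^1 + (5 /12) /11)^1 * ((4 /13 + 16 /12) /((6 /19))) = 6232/297 = 20.98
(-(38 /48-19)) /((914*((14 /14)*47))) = 437/1030992 = 0.00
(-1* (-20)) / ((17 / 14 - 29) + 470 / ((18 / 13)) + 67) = 2520/47711 = 0.05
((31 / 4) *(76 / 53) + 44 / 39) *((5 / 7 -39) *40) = -271248160/14469 = -18746.85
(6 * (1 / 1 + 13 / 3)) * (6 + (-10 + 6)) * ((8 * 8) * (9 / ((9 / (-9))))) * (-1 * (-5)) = -184320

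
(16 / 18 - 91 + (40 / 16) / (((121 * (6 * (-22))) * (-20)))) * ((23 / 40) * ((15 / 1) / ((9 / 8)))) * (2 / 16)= -794468507/9199872 = -86.36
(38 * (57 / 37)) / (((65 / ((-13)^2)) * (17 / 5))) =28158/629 = 44.77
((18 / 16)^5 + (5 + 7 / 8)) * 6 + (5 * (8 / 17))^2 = 244317787/4734976 = 51.60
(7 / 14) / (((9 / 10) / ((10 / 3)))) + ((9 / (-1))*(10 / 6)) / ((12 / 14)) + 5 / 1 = -575/54 = -10.65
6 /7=0.86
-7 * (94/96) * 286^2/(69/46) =-6727721/18 = -373762.28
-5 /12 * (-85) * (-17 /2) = -7225/24 = -301.04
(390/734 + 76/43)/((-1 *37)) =-36277/583897 = -0.06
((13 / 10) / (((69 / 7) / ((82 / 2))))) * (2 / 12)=3731/4140 = 0.90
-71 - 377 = -448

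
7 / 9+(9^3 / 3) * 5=10942/9 = 1215.78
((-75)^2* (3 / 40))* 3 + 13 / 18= 91177/72 = 1266.35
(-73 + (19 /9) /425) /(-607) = 279206/2321775 = 0.12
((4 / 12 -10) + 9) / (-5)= 2/15 = 0.13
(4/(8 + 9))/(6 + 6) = 1/51 = 0.02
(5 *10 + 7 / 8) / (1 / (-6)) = -1221/4 = -305.25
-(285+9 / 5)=-1434/5 = -286.80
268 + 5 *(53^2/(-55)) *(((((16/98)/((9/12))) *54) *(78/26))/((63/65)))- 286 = -35124234/3773 = -9309.36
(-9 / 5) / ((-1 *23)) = 9/115 = 0.08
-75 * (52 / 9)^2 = -67600/27 = -2503.70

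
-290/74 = -145/37 = -3.92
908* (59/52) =13393/13 = 1030.23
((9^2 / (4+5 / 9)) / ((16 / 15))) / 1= 10935/656 = 16.67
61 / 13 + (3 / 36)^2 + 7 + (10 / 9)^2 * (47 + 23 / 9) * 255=789119327/50544 = 15612.52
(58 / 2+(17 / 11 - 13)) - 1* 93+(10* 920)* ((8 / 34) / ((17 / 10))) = 3808130/3179 = 1197.90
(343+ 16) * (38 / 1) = 13642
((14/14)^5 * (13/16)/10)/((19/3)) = 39/3040 = 0.01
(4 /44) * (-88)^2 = 704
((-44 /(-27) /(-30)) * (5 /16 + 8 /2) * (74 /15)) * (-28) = 65527/2025 = 32.36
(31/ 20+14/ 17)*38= 15333/170 = 90.19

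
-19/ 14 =-1.36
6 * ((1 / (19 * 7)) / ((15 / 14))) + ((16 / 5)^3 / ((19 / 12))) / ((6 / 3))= 10.39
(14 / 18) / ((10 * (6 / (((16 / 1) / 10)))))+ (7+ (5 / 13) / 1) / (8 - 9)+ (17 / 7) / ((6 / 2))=-6.55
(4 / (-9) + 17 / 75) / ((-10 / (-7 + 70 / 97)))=-9947/72750 = -0.14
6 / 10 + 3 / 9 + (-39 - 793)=-12466/15 = -831.07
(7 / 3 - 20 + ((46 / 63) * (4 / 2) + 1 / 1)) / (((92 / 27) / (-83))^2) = -9022.63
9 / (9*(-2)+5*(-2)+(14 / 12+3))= -54/143 = -0.38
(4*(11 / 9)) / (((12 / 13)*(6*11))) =0.08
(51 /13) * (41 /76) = 2091/988 = 2.12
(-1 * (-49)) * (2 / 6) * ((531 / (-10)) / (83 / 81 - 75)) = 100359/8560 = 11.72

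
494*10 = 4940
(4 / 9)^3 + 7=5167/729 = 7.09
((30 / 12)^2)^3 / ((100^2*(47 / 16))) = 25/3008 = 0.01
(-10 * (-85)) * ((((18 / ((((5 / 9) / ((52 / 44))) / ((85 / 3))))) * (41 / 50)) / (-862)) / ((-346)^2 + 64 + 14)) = -4158999/567943354 = -0.01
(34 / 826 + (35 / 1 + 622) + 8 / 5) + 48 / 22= 15010594/22715 = 660.82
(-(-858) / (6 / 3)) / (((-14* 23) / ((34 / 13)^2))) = -9.11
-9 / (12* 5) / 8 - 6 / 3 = -323/160 = -2.02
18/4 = 9/2 = 4.50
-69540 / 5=-13908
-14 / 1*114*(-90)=143640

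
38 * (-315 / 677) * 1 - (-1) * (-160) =-120290/677 = -177.68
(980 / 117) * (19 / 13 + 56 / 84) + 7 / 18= 166229/9126 = 18.21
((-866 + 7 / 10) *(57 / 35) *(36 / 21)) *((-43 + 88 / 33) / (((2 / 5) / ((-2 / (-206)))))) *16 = 954875856/25235 = 37839.34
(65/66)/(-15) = -13/198 = -0.07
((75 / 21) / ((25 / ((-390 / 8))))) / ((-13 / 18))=9.64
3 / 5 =0.60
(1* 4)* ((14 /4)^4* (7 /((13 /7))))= 117649/52 = 2262.48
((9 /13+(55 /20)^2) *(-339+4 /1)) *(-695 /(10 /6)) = 239856315/208 = 1153155.36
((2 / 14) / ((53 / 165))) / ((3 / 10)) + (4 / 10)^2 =15234/9275 = 1.64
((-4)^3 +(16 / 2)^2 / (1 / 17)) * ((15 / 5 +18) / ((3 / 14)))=100352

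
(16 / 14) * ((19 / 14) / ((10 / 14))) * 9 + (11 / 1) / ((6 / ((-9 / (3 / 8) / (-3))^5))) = 6309892/105 = 60094.21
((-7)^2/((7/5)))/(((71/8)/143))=40040/71 = 563.94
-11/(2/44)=-242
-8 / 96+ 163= 1955/12 = 162.92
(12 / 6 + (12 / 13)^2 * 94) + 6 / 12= 27917/338 = 82.59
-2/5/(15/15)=-2/5 = -0.40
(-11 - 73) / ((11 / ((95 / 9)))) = -2660/33 = -80.61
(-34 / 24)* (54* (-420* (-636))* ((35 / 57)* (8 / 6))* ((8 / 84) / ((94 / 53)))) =-898376.71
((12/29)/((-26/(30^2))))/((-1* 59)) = 5400/22243 = 0.24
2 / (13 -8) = 2/5 = 0.40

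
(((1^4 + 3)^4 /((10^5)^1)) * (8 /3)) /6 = 32/28125 = 0.00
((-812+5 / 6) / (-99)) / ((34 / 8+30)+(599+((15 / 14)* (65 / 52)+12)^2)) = 7631456/755532657 = 0.01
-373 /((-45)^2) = -373/2025 = -0.18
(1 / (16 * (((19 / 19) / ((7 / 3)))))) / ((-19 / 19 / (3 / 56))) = -1/128 = -0.01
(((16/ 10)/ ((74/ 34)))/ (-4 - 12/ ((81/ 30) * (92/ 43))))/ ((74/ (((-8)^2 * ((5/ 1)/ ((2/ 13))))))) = -3.40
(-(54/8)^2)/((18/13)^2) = -1521/64 = -23.77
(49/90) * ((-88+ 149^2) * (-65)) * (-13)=20346417/2 = 10173208.50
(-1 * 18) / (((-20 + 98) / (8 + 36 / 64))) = -411/208 = -1.98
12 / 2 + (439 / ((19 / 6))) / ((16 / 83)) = 110223/152 = 725.15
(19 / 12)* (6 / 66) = 19/132 = 0.14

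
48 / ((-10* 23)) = -0.21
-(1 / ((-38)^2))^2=-1/2085136 = 0.00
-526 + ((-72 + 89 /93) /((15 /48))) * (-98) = 10115186/465 = 21753.09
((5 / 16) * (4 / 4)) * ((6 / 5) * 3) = 9/8 = 1.12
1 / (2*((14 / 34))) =17/14 = 1.21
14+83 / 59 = 909/59 = 15.41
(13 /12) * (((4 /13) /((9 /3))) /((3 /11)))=11/27 = 0.41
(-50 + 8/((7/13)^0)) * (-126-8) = 5628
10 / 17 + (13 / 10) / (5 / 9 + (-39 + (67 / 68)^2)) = 73376582/132557755 = 0.55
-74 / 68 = -37/34 = -1.09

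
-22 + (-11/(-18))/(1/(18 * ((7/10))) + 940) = -22.00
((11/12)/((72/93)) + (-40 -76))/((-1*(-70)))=-1.64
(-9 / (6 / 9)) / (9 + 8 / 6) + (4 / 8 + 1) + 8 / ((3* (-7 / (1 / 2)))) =2/651 = 0.00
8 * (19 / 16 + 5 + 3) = 147/2 = 73.50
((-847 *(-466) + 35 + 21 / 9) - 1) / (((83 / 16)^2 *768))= 1184215/62001 = 19.10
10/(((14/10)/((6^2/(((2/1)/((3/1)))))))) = 2700/7 = 385.71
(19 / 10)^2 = 361/100 = 3.61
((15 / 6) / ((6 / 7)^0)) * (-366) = -915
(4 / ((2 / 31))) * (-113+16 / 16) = -6944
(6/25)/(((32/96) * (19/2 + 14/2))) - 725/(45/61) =-2432267/2475 = -982.73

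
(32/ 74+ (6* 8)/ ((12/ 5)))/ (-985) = -756/36445 = -0.02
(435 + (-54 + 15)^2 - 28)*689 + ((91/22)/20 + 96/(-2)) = 584471451/440 = 1328344.21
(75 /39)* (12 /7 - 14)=-2150/91 = -23.63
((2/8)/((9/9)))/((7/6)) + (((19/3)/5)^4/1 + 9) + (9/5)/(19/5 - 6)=10.97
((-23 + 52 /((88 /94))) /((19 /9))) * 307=989154/209 = 4732.79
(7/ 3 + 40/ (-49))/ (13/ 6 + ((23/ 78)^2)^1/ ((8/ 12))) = 301496/456533 = 0.66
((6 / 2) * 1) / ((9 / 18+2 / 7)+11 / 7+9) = 14/53 = 0.26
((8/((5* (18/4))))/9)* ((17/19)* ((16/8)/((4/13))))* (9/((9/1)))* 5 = 1768/1539 = 1.15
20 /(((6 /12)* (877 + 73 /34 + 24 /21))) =9520/209509 = 0.05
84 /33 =2.55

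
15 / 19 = 0.79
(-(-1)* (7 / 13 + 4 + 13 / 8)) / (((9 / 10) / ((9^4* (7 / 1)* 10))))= 81775575/26 = 3145214.42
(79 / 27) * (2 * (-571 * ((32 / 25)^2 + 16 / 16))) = -148769482/16875 = -8815.97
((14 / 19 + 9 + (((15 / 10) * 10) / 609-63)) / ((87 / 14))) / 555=-136894/8868345 = -0.02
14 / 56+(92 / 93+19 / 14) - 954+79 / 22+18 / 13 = -352423319/372372 = -946.43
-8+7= -1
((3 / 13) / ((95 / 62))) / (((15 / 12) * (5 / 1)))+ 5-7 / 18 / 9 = 24913153/5001750 = 4.98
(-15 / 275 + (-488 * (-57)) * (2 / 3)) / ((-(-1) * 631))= 1019917/34705 = 29.39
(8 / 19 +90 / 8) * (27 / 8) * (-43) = -1029807/608 = -1693.76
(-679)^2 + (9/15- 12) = 2305148/5 = 461029.60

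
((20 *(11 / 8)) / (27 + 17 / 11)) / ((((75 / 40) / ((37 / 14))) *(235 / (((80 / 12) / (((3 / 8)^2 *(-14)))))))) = -0.02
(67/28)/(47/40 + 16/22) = 7370/5859 = 1.26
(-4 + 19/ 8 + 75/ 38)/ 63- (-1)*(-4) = -3.99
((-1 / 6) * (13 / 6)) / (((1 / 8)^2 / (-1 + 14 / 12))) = -104/27 = -3.85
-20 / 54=-10/27 = -0.37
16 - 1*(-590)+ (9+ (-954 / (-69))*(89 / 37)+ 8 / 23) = 551963/851 = 648.61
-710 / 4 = -355/2 = -177.50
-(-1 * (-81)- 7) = -74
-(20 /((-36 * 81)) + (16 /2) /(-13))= 5897/9477 = 0.62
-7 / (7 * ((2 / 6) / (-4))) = 12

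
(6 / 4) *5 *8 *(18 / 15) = 72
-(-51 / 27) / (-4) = -17/36 = -0.47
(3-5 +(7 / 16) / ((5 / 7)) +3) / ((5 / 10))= 129/40 = 3.22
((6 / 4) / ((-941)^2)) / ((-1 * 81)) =-1/47815974 = 0.00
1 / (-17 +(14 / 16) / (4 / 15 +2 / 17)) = -112/1649 = -0.07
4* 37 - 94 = 54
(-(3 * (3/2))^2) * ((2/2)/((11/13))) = -1053/44 = -23.93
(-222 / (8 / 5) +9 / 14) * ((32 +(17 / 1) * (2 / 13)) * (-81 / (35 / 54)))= 380570805/637 = 597442.39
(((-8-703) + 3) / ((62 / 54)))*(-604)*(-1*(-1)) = 11546064/31 = 372453.68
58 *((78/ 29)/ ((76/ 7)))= 273/19 = 14.37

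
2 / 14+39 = 274/7 = 39.14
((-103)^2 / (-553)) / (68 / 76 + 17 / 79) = -201571/11662 = -17.28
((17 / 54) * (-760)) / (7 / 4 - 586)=1360/3321 = 0.41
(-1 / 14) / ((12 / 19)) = -19/168 = -0.11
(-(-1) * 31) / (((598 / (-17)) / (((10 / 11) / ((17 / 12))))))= -1860/3289 = -0.57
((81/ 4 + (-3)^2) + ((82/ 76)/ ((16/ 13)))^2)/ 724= 11096761/267636736 = 0.04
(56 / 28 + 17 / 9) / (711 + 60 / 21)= 245/44973 = 0.01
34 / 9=3.78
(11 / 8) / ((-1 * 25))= -11/200 = -0.06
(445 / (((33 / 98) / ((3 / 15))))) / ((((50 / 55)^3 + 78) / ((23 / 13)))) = 1733809/291993 = 5.94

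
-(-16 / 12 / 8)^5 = 1/7776 = 0.00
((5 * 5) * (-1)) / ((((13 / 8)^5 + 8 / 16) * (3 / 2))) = -1.41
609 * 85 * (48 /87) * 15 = 428400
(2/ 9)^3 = 8/729 = 0.01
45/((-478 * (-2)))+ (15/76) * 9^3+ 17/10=6612997/45410 = 145.63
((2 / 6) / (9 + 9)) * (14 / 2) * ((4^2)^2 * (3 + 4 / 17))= 49280/459 = 107.36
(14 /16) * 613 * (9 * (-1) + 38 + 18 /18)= 16091.25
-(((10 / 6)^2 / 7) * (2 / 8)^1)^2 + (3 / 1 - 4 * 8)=-1842241/63504 = -29.01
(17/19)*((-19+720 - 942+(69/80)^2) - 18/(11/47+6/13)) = -28955351/121600 = -238.12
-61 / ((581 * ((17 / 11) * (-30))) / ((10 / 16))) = 671/474096 = 0.00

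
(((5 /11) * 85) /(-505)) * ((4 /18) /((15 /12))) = -136/9999 = -0.01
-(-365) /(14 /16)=2920/7 = 417.14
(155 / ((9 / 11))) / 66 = 155/54 = 2.87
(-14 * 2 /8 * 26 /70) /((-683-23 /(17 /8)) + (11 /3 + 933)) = -663/123850 = -0.01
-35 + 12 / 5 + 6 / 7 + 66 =1199/35 = 34.26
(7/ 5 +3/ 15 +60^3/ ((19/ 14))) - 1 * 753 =15048617/95 = 158406.49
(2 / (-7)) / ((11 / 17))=-34/77 = -0.44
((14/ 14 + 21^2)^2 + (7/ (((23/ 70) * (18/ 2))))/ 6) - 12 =121313837/621 = 195352.39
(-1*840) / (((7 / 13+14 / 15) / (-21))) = 491400/41 = 11985.37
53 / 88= 0.60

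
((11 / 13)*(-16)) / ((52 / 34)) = -1496/169 = -8.85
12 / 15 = 4/5 = 0.80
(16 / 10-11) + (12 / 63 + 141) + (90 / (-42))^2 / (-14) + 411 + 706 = 1248.46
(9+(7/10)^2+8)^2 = 3059001/10000 = 305.90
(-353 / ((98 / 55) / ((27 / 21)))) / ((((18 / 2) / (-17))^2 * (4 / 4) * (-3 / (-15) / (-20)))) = 280546750/3087 = 90880.06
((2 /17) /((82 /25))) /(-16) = -25/11152 = 0.00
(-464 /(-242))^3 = 12487168/1771561 = 7.05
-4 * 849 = -3396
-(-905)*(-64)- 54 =-57974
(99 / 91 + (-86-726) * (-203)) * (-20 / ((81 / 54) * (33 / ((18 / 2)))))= -600007000/1001 = -599407.59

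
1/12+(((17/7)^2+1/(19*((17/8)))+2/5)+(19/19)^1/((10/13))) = 7317829/949620 = 7.71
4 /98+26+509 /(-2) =-22389/98 = -228.46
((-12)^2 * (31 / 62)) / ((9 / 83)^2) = 55112/9 = 6123.56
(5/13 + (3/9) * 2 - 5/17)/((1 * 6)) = 251/1989 = 0.13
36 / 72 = 1/2 = 0.50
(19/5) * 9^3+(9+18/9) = 13906/5 = 2781.20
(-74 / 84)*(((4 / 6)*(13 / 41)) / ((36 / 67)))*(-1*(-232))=-1869166/23247 = -80.40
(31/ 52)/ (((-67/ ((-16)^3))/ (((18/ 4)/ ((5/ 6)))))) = 857088/4355 = 196.81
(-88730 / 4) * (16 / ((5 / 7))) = -496888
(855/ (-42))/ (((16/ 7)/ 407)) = -115995/32 = -3624.84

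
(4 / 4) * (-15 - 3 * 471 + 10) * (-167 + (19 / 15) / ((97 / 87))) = 114069592/485 = 235195.04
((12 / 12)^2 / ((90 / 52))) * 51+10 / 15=452/15 = 30.13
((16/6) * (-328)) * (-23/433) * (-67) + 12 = -4027996/1299 = -3100.84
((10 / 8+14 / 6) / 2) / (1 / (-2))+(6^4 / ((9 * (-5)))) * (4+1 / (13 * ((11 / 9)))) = -1034713/8580 = -120.60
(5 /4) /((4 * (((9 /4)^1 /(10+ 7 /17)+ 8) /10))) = 1475/3878 = 0.38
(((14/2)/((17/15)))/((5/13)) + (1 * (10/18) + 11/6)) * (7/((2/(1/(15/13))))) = 102739/1836 = 55.96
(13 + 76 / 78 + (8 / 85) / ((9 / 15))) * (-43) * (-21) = 12760.49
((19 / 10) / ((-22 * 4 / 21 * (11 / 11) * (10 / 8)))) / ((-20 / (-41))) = -16359/22000 = -0.74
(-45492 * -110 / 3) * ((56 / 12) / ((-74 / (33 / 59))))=-128439080/2183 = -58836.04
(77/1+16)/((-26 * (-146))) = 93/3796 = 0.02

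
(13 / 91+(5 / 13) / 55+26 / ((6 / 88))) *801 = 305873598/1001 = 305568.03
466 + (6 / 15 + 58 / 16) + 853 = 52921/40 = 1323.02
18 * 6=108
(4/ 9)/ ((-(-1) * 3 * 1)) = 4/27 = 0.15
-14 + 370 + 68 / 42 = 357.62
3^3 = 27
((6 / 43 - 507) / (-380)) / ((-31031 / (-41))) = 178719/101409308 = 0.00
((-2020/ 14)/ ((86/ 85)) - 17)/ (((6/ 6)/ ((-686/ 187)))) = 276948/473 = 585.51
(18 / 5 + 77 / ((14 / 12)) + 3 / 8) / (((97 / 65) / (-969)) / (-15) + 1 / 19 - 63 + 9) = -528885045/407744224 = -1.30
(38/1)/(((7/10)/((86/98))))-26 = 7422/343 = 21.64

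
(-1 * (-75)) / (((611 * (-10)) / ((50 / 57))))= -125/11609 = -0.01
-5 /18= -0.28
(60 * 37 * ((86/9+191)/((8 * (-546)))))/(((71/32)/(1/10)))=-4.59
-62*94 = -5828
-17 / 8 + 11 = 71/8 = 8.88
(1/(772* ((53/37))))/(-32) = -37/1309312 = 0.00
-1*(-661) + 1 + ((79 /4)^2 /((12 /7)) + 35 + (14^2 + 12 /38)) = 4088869/3648 = 1120.85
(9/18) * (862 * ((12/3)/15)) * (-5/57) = -1724/171 = -10.08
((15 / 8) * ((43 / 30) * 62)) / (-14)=-1333/112 = -11.90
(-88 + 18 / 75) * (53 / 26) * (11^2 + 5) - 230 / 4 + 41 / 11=-161551327/7150 = -22594.59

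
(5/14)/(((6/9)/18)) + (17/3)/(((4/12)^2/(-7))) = -4863/14 = -347.36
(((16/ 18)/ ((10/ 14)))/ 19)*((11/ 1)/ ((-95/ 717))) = -5.44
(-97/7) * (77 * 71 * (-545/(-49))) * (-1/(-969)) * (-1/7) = 41287565/332367 = 124.22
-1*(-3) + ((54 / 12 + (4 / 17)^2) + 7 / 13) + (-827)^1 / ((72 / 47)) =-531.75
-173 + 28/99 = -17099/99 = -172.72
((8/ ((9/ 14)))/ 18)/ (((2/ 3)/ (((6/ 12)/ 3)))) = 14/81 = 0.17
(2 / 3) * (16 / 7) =32/21 = 1.52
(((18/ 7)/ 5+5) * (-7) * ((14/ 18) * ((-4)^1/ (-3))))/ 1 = -5404/135 = -40.03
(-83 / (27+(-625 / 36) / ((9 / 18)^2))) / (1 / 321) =239787/382 = 627.71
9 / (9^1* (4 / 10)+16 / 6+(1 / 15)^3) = 30375/21151 = 1.44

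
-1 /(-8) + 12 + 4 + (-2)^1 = 113/8 = 14.12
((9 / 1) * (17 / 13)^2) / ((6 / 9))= 7803/338 = 23.09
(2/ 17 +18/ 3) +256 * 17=74088/17 = 4358.12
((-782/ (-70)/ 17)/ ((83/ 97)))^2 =4977361/8439025 = 0.59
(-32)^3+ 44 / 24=-196597/6 = -32766.17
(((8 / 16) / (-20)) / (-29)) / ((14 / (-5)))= -1/3248 = 0.00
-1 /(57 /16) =-0.28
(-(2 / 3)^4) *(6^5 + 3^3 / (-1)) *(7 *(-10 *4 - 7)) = 1510768/3 = 503589.33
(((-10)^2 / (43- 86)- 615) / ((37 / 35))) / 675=-37163/42957 = -0.87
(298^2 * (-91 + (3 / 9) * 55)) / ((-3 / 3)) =6453090.67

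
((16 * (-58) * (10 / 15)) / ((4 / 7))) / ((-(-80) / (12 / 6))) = -406/15 = -27.07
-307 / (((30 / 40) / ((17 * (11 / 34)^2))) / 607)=-22548229/51 = -442122.14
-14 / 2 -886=-893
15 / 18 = 5/6 = 0.83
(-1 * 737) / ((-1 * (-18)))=-737/18 = -40.94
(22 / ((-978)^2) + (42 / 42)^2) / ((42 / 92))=10999819/5021541 = 2.19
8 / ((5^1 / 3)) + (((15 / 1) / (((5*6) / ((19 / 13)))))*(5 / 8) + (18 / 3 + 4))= 15867/1040 = 15.26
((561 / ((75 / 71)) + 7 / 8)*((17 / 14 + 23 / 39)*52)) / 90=20959027/37800 = 554.47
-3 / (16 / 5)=-15/16 = -0.94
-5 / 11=-0.45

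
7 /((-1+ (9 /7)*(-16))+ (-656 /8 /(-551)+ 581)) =26999/2158290 = 0.01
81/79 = 1.03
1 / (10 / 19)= 19/10 = 1.90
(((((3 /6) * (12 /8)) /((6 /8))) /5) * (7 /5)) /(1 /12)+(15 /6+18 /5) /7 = 1481/350 = 4.23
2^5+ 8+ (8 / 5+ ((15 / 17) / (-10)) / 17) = 120209/2890 = 41.59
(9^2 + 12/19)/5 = 1551/95 = 16.33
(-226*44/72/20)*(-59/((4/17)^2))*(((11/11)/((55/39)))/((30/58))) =726389651/72000 = 10088.75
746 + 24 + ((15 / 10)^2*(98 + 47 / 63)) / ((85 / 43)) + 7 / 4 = 526067/595 = 884.15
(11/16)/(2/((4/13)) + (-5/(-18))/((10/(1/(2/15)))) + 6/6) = 33/370 = 0.09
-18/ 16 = -9/8 = -1.12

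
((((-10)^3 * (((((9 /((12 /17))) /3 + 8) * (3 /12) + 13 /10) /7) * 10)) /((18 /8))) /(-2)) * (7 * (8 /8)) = 87250/9 = 9694.44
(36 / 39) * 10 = 120/13 = 9.23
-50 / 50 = -1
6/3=2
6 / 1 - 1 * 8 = -2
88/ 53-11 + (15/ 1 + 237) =12861/53 = 242.66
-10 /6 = -5/3 = -1.67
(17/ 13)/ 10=17/130 = 0.13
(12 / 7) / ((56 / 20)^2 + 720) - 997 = -31747396/31843 = -997.00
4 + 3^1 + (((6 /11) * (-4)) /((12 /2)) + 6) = 139/11 = 12.64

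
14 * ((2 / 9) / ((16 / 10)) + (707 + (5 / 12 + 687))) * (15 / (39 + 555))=39935/81 = 493.02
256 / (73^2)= 256/5329 = 0.05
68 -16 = 52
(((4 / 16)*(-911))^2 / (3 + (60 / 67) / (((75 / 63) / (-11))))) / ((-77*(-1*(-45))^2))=55604707/881662320 = 0.06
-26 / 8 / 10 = -13/40 = -0.32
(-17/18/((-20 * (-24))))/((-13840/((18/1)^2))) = 51/1107200 = 0.00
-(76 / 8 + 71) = -161/2 = -80.50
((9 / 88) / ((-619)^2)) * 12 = 27/8429542 = 0.00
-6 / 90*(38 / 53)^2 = -1444/42135 = -0.03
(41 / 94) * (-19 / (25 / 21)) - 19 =-25.96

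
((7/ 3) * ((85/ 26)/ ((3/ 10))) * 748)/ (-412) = -556325/12051 = -46.16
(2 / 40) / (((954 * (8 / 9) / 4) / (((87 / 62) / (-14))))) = -87/3680320 = 0.00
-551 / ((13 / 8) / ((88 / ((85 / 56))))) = -21722624/1105 = -19658.48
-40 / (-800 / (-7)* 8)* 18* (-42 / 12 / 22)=441/3520 = 0.13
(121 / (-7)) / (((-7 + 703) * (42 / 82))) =-4961/102312 = -0.05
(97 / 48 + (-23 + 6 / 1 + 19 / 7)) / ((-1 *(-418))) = -4121/140448 = -0.03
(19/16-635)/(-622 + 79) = 10141/8688 = 1.17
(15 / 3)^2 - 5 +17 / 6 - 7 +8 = 23.83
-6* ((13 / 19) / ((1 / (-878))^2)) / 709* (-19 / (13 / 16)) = 74004864/709 = 104379.22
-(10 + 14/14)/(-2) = 11/2 = 5.50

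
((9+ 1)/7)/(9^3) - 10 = -51020/5103 = -10.00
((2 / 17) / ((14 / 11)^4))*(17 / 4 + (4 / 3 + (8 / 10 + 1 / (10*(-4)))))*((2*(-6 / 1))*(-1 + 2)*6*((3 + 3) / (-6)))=4787607/233240 = 20.53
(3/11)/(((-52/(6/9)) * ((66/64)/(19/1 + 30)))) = -784/4719 = -0.17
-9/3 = -3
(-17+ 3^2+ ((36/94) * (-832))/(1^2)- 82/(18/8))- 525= -375659/423 = -888.08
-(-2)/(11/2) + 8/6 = 56/33 = 1.70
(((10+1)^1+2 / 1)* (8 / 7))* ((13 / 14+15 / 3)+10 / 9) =46124/441 = 104.59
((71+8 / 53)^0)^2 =1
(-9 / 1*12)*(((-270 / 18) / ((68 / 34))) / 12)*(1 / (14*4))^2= 135/6272 = 0.02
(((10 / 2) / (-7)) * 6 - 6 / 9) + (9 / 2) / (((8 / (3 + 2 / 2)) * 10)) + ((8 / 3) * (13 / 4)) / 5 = -503/168 = -2.99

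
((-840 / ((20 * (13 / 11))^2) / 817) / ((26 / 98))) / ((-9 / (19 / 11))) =3773/2834130 = 0.00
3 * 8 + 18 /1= 42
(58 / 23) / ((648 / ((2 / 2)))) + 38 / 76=3755/7452 = 0.50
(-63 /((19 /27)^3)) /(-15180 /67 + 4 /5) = 415409715/518759888 = 0.80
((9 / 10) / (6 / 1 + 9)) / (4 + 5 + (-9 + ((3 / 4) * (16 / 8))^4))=8/675 = 0.01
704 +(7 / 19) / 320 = 4280327/6080 = 704.00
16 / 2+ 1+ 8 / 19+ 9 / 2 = 529/38 = 13.92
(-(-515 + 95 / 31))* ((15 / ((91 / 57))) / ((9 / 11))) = 16584150/2821 = 5878.82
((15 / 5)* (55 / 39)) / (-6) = -55/78 = -0.71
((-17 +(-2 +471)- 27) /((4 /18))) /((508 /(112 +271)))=1464975/1016 = 1441.90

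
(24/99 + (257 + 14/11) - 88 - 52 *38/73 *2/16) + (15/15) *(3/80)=32216827/192720 = 167.17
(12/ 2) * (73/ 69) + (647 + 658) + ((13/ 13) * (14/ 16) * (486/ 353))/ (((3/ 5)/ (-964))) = -5067572/8119 = -624.16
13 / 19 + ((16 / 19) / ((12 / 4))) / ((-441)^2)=7584775/11085417 = 0.68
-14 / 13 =-1.08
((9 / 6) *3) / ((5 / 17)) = 15.30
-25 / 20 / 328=-5/1312 = 0.00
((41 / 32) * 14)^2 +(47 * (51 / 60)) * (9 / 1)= 872069/1280 = 681.30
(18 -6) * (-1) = -12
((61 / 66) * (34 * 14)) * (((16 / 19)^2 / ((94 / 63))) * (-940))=-780487680/3971 = -196546.88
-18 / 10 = -9/5 = -1.80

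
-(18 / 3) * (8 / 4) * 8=-96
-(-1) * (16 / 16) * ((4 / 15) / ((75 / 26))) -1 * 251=-282271/1125 = -250.91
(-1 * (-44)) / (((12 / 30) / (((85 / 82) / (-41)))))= -4675/1681 = -2.78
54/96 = 9/16 = 0.56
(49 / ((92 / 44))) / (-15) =-539/345 = -1.56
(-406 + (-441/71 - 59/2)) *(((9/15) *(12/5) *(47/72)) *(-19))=56011639/7100 = 7888.96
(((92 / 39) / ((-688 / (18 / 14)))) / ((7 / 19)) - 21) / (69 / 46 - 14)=460431/273910 = 1.68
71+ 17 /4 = 301/4 = 75.25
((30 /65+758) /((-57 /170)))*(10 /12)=-4190500/2223 = -1885.07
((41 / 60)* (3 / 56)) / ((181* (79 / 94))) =1927/8007440 = 0.00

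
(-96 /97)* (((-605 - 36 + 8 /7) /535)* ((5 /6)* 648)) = 46438272/72653 = 639.18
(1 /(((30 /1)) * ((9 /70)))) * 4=28/27 = 1.04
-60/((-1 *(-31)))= -60/31 = -1.94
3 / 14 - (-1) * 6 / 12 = 5/7 = 0.71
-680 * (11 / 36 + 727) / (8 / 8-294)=4451110/2637 = 1687.94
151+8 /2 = 155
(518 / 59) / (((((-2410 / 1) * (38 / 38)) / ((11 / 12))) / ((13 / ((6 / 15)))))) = -37037/341256 = -0.11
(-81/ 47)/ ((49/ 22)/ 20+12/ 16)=-35640/17813 = -2.00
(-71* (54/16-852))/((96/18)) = 1446057/128 = 11297.32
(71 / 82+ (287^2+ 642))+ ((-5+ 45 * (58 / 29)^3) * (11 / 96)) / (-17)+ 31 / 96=925725245/11152 = 83009.80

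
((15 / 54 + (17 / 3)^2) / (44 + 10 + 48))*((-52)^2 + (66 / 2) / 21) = 3680479/4284 = 859.12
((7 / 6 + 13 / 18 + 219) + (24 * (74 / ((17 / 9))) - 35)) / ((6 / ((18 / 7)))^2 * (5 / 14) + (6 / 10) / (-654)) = 93901865/162061 = 579.42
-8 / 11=-0.73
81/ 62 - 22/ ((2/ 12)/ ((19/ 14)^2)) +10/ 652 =-59869118/247597 = -241.80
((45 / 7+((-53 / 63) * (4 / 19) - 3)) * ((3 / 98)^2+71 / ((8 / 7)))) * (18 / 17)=9757105/45619 = 213.88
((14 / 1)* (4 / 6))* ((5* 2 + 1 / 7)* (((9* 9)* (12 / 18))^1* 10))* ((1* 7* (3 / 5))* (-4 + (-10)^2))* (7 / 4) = 36070272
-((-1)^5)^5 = 1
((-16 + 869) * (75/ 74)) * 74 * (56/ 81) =1194200/27 = 44229.63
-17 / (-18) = 17/18 = 0.94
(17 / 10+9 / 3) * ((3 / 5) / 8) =141/400 = 0.35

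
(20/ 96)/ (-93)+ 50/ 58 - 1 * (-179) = 11641967/64728 = 179.86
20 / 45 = 4/9 = 0.44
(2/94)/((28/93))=93/1316 = 0.07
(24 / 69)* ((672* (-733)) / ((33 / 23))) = -1313536/11 = -119412.36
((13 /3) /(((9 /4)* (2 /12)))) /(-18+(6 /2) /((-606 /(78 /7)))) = -73528/114885 = -0.64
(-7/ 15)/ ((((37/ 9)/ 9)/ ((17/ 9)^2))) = -2023/555 = -3.65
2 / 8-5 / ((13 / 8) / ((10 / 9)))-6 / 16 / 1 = -3317/936 = -3.54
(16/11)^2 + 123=125.12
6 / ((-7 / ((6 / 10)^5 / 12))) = -243/43750 = -0.01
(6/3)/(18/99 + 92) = 11/507 = 0.02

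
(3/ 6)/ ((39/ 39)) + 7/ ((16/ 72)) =32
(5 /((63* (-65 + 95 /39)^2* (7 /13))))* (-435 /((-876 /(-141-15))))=-2484807/851841088 = 0.00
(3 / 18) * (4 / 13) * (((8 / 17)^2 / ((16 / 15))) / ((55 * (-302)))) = -4/6240377 = 0.00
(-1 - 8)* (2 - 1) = -9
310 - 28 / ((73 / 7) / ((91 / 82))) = 307.02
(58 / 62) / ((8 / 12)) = 87/62 = 1.40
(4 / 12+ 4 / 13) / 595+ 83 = 385208/4641 = 83.00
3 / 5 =0.60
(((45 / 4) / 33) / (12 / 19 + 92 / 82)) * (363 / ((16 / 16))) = 385605/5464 = 70.57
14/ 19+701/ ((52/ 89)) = 1186119/988 = 1200.53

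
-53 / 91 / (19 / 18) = -954/1729 = -0.55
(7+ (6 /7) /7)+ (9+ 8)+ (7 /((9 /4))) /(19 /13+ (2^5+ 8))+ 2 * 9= 204700/4851 = 42.20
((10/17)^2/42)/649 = 50/3938781 = 0.00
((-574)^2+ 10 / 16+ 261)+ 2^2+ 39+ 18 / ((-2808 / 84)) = 34297129/104 = 329780.09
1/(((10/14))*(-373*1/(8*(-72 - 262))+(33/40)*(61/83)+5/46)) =35705936/21796351 = 1.64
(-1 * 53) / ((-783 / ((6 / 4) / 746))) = 53/389412 = 0.00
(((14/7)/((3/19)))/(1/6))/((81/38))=35.65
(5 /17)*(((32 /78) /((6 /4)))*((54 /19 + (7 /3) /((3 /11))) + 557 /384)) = 1406105/1360476 = 1.03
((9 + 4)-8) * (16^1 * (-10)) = -800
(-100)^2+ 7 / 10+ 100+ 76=101767/10 = 10176.70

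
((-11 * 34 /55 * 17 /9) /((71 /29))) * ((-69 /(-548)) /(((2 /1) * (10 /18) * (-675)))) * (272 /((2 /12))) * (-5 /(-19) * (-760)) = -209726144/729525 = -287.48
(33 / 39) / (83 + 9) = 11/1196 = 0.01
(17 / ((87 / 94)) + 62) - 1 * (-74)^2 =-469420/87 = -5395.63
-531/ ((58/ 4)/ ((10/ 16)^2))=-13275/928 = -14.30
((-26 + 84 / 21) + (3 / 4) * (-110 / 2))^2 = 64009/16 = 4000.56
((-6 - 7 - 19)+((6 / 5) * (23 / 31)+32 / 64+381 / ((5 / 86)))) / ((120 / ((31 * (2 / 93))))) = 224667/6200 = 36.24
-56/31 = -1.81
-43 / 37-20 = -783/37 = -21.16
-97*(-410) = 39770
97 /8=12.12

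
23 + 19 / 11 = 272/11 = 24.73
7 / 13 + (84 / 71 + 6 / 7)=16661/6461 = 2.58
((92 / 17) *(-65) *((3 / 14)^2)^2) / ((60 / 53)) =-427869/653072 = -0.66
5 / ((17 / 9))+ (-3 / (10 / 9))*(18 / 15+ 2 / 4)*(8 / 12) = -0.41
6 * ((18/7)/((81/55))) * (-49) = -1540/3 = -513.33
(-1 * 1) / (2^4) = -1/16 = -0.06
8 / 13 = 0.62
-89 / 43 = -2.07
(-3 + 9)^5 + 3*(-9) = 7749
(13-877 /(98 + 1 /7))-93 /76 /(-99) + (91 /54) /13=21740953/5168988 = 4.21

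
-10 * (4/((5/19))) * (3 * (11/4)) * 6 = -7524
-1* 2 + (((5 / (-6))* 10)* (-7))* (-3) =-177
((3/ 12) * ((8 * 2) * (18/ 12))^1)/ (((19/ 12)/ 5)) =360/19 = 18.95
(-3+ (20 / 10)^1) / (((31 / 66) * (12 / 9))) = -1.60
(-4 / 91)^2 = 16/8281 = 0.00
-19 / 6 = -3.17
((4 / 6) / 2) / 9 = 1/27 = 0.04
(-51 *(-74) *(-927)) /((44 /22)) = -1749249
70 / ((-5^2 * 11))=-14/55 = -0.25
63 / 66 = 21/22 = 0.95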